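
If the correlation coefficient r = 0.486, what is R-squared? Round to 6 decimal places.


R^2 = r^2 = (0.486)^2 = 0.236196

0.236196


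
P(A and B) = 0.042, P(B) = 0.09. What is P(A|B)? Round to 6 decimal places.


P(A|B) = P(A and B) / P(B) = 0.042 / 0.09 = 7/15 ≈ 0.46666667

0.466667


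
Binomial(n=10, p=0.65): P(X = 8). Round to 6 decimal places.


P = C(n,k) * p^k * (1-p)^(n-k)
C(10,8) = 45
p^k = 0.65^8 ≈ 0.03186448
(1-p)^(n-k) = 0.35^2 = 0.1225
P = 45 * 0.03186448 * 0.1225 ≈ 0.175653

0.175653


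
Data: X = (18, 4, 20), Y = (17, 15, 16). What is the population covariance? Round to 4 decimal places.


Cov = (1/n)*sum((xi-xbar)(yi-ybar))
n = 3, xbar = 42/3 = 14, ybar = 48/3 = 16
sum((xi-xbar)(yi-ybar)) = 14
Cov = 14 / 3 = 14/3 ≈ 4.666667

4.6667


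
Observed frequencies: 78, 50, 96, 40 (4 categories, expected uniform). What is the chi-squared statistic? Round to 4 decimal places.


chi2 = sum((O-E)^2/E), E = total/4
total = 264, E = 264/4 = 66
(78 - 66)^2 / 66 = 144 / 66 = 24/11 ≈ 2.181818
(50 - 66)^2 / 66 = 256 / 66 = 128/33 ≈ 3.878788
(96 - 66)^2 / 66 = 900 / 66 = 150/11 ≈ 13.636364
(40 - 66)^2 / 66 = 676 / 66 = 338/33 ≈ 10.242424
chi2 = 988/33 ≈ 29.939394

29.9394


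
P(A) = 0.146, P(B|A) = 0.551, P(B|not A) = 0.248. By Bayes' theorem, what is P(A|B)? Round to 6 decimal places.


P(A|B) = P(B|A)*P(A) / P(B), P(B) = P(B|A)*P(A) + P(B|not A)*P(not A)
P(B|A)*P(A) = 0.551 * 0.146 = 0.080446
P(B|not A)*P(not A) = 0.248 * 0.854 = 0.211792
P(B) = 0.080446 + 0.211792 = 0.292238
P(A|B) = 0.080446 / 0.292238 ≈ 0.27527563

0.275276


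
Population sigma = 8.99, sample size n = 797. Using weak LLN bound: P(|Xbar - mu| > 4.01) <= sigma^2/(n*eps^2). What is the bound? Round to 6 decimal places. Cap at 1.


bound = min(1, sigma^2/(n*eps^2))
sigma^2 = 8.99^2 = 80.8201
n*eps^2 = 797 * 4.01^2 = 797 * 16.0801 = 12815.8397
sigma^2/(n*eps^2) = 80.8201 / 12815.8397 ≈ 0.00630627

0.006306


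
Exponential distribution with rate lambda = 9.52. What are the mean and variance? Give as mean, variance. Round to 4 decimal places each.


mean = 1/lam, var = 1/lam^2
mean = 1 / 9.52 = 25/238 ≈ 0.105042
lam^2 = 9.52^2 = 90.6304
var = 1 / 90.6304 ≈ 0.011034

0.1050, 0.0110


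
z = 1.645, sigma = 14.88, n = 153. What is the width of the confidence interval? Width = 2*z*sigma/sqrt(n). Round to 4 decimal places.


width = 2*z*sigma/sqrt(n)
2*z*sigma = 2 * 1.645 * 14.88 = 48.9552
sqrt(153) ≈ 12.369317
width = 48.9552 / 12.369317 ≈ 3.957793

3.9578


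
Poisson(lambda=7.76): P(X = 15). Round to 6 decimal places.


P = e^(-lam) * lam^k / k!
e^(-7.76) ≈ 0.0004264566
lam^k = 7.76^15 ≈ 22280545464284.126278
k! = 15! = 1307674368000
P = 0.0004264566 * 22280545464284.126278 / 1307674368000 ≈ 0.007266

0.007266


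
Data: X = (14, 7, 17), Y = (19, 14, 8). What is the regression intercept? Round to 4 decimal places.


a = ybar - b*xbar, where b = sum((xi-xbar)(yi-ybar)) / sum((xi-xbar)^2)
n = 3, xbar = 38/3 ≈ 12.666667, ybar = 41/3 ≈ 13.666667
Sxy = sum((xi-xbar)(yi-ybar)) = -58/3 ≈ -19.333333
Sxx = sum((xi-xbar)^2) = 158/3 ≈ 52.666667
b = Sxy / Sxx = -29/79 ≈ -0.367089
a = 13.666667 - (-0.367089) * 12.666667 = 1447/79 ≈ 18.316456

18.3165


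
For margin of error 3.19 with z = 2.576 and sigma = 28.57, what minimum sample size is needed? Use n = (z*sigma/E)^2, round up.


z*sigma/E = 2.576 * 28.57 / 3.19 ≈ 23.070947
(z*sigma/E)^2 ≈ 532.268582
round up: n = 533

533


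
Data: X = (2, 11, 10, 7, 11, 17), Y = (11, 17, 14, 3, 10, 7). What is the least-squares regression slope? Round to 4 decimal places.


b = sum((xi-xbar)(yi-ybar)) / sum((xi-xbar)^2)
n = 6, xbar = 58/6 = 29/3 ≈ 9.666667, ybar = 62/6 = 31/3 ≈ 10.333333
Sxy = sum((xi-xbar)(yi-ybar)) = -1/3 ≈ -0.333333
Sxx = sum((xi-xbar)^2) = 370/3 ≈ 123.333333
b = Sxy / Sxx = -1/370 ≈ -0.002703

-0.0027


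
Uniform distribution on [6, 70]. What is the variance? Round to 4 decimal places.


Var = (b-a)^2 / 12
(b-a)^2 = (70 - 6)^2 = 4096
Var = 4096/12 ≈ 341.333333

341.3333


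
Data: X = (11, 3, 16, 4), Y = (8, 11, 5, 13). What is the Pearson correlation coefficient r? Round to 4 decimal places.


r = sum((xi-xbar)(yi-ybar)) / sqrt(sum((xi-xbar)^2) * sum((yi-ybar)^2))
n = 4, xbar = 34/4 = 8.5, ybar = 37/4 = 9.25
Sxy = sum((xi-xbar)(yi-ybar)) = -61.5
Sxx = sum((xi-xbar)^2) = 113
Syy = sum((yi-ybar)^2) = 36.75
sqrt(Sxx*Syy) ≈ 64.441834
r = Sxy / sqrt(Sxx*Syy) = -61.5 / 64.441834 ≈ -0.954349

-0.9543


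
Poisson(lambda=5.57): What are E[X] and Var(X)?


E[X] = Var(X) = lambda = 5.57

5.57, 5.57


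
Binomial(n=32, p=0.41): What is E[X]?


E[X] = n*p = 32 * 0.41 = 13.12

13.12


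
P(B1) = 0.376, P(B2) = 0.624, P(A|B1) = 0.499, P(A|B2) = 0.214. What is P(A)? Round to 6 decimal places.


P(A) = P(A|B1)*P(B1) + P(A|B2)*P(B2)
P(A|B1)*P(B1) = 0.499 * 0.376 = 0.187624
P(A|B2)*P(B2) = 0.214 * 0.624 = 0.133536
P(A) = 0.187624 + 0.133536 = 0.32116

0.321160


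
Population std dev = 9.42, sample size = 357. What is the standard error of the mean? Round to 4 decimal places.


SE = sigma / sqrt(n)
sqrt(357) ≈ 18.894444
SE = 9.42 / 18.894444 ≈ 0.498559

0.4986


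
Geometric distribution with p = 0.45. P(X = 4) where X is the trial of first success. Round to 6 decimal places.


P = (1-p)^(k-1) * p
(1-p)^(k-1) = 0.55^3 = 0.166375
P = 0.166375 * 0.45 = 0.07486875

0.074869


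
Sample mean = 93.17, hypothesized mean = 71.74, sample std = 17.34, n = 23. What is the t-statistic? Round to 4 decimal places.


t = (xbar - mu0) / (s/sqrt(n))
xbar - mu0 = 93.17 - 71.74 = 21.43
sqrt(23) ≈ 4.79583152
s/sqrt(n) = 17.34 / 4.79583152 ≈ 3.61563994
t = 21.43 / 3.61563994 ≈ 5.927028

5.9270


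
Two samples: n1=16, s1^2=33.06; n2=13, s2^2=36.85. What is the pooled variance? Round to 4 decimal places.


sp^2 = ((n1-1)*s1^2 + (n2-1)*s2^2)/(n1+n2-2)
(n1-1)*s1^2 = 15 * 33.06 = 495.9
(n2-1)*s2^2 = 12 * 36.85 = 442.2
numerator = 495.9 + 442.2 = 938.1
n1+n2-2 = 27
sp^2 = 938.1 / 27 = 3127/90 ≈ 34.744444

34.7444


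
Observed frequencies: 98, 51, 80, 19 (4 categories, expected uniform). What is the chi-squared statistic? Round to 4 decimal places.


chi2 = sum((O-E)^2/E), E = total/4
total = 248, E = 248/4 = 62
(98 - 62)^2 / 62 = 1296 / 62 = 648/31 ≈ 20.903226
(51 - 62)^2 / 62 = 121 / 62 = 121/62 ≈ 1.951613
(80 - 62)^2 / 62 = 324 / 62 = 162/31 ≈ 5.225806
(19 - 62)^2 / 62 = 1849 / 62 = 1849/62 ≈ 29.822581
chi2 = 1795/31 ≈ 57.903226

57.9032


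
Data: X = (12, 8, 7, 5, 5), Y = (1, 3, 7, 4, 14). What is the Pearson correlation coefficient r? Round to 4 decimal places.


r = sum((xi-xbar)(yi-ybar)) / sqrt(sum((xi-xbar)^2) * sum((yi-ybar)^2))
n = 5, xbar = 37/5 = 7.4, ybar = 29/5 = 5.8
Sxy = sum((xi-xbar)(yi-ybar)) = -39.6
Sxx = sum((xi-xbar)^2) = 33.2
Syy = sum((yi-ybar)^2) = 102.8
sqrt(Sxx*Syy) ≈ 58.420544
r = Sxy / sqrt(Sxx*Syy) = -39.6 / 58.420544 ≈ -0.677844

-0.6778


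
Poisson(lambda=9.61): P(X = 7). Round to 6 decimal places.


P = e^(-lam) * lam^k / k!
e^(-9.61) ≈ 0.00006705482
lam^k = 9.61^7 ≈ 7569439.352208
k! = 7! = 5040
P = 0.00006705482 * 7569439.352208 / 5040 ≈ 0.100708

0.100708


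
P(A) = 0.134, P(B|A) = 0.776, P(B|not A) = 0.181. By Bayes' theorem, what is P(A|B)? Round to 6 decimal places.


P(A|B) = P(B|A)*P(A) / P(B), P(B) = P(B|A)*P(A) + P(B|not A)*P(not A)
P(B|A)*P(A) = 0.776 * 0.134 = 0.103984
P(B|not A)*P(not A) = 0.181 * 0.866 = 0.156746
P(B) = 0.103984 + 0.156746 = 0.26073
P(A|B) = 0.103984 / 0.26073 ≈ 0.39881870

0.398819


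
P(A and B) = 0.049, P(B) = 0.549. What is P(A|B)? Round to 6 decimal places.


P(A|B) = P(A and B) / P(B) = 0.049 / 0.549 = 49/549 ≈ 0.08925319

0.089253


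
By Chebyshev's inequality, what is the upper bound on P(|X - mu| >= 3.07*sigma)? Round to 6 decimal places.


P <= 1/k^2
k^2 = 3.07^2 = 9.4249
1/k^2 = 1 / 9.4249 ≈ 0.10610192

0.106102


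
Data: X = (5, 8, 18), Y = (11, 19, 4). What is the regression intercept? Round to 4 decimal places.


a = ybar - b*xbar, where b = sum((xi-xbar)(yi-ybar)) / sum((xi-xbar)^2)
n = 3, xbar = 31/3 ≈ 10.333333, ybar = 34/3 ≈ 11.333333
Sxy = sum((xi-xbar)(yi-ybar)) = -217/3 ≈ -72.333333
Sxx = sum((xi-xbar)^2) = 278/3 ≈ 92.666667
b = Sxy / Sxx = -217/278 ≈ -0.780576
a = 11.333333 - (-0.780576) * 10.333333 = 5393/278 ≈ 19.399281

19.3993


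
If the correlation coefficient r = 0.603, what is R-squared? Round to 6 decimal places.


R^2 = r^2 = (0.603)^2 = 0.363609

0.363609


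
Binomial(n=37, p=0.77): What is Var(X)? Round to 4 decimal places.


Var = n*p*(1-p) = 37 * 0.77 * 0.23 = 6.5527

6.5527


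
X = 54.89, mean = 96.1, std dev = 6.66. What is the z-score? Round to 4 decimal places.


z = (X - mu) / sigma
X - mu = 54.89 - 96.1 = -41.21
z = -41.21 / 6.66 = -4121/666 ≈ -6.187688

-6.1877


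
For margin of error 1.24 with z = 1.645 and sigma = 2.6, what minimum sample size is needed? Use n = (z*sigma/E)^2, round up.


z*sigma/E = 1.645 * 2.6 / 1.24 = 4277/1240 ≈ 3.449194
(z*sigma/E)^2 ≈ 11.896936
round up: n = 12

12


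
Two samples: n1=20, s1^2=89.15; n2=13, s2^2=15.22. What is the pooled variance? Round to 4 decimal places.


sp^2 = ((n1-1)*s1^2 + (n2-1)*s2^2)/(n1+n2-2)
(n1-1)*s1^2 = 19 * 89.15 = 1693.85
(n2-1)*s2^2 = 12 * 15.22 = 182.64
numerator = 1693.85 + 182.64 = 1876.49
n1+n2-2 = 31
sp^2 = 1876.49 / 31 = 187649/3100 ≈ 60.531935

60.5319


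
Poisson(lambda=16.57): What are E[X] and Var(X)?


E[X] = Var(X) = lambda = 16.57

16.57, 16.57


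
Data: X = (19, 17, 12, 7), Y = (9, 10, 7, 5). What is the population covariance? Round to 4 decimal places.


Cov = (1/n)*sum((xi-xbar)(yi-ybar))
n = 4, xbar = 55/4 = 13.75, ybar = 31/4 = 7.75
sum((xi-xbar)(yi-ybar)) = 33.75
Cov = 33.75 / 4 = 8.4375

8.4375


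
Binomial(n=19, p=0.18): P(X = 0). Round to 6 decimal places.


P = C(n,k) * p^k * (1-p)^(n-k)
C(19,0) = 1
p^k = 0.18^0 = 1
(1-p)^(n-k) = 0.82^19 ≈ 0.02303898
P = 1 * 1 * 0.02303898 ≈ 0.023039

0.023039


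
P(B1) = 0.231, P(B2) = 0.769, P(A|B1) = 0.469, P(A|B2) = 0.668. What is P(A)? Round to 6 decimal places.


P(A) = P(A|B1)*P(B1) + P(A|B2)*P(B2)
P(A|B1)*P(B1) = 0.469 * 0.231 = 0.108339
P(A|B2)*P(B2) = 0.668 * 0.769 = 0.513692
P(A) = 0.108339 + 0.513692 = 0.622031

0.622031


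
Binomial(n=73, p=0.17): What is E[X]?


E[X] = n*p = 73 * 0.17 = 12.41

12.41


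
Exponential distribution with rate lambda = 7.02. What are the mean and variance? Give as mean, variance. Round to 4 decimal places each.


mean = 1/lam, var = 1/lam^2
mean = 1 / 7.02 = 50/351 ≈ 0.142450
lam^2 = 7.02^2 = 49.2804
var = 1 / 49.2804 ≈ 0.020292

0.1425, 0.0203


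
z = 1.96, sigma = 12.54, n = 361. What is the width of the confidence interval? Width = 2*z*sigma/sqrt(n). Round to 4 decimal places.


width = 2*z*sigma/sqrt(n)
2*z*sigma = 2 * 1.96 * 12.54 = 49.1568
sqrt(361) = 19
width = 49.1568 / 19 = 2.5872

2.5872


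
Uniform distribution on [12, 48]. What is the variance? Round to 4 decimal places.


Var = (b-a)^2 / 12
(b-a)^2 = (48 - 12)^2 = 1296
Var = 1296/12 = 108

108.0000


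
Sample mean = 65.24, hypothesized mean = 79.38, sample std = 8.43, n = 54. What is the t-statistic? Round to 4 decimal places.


t = (xbar - mu0) / (s/sqrt(n))
xbar - mu0 = 65.24 - 79.38 = -14.14
sqrt(54) ≈ 7.34846923
s/sqrt(n) = 8.43 / 7.34846923 ≈ 1.14717770
t = -14.14 / 1.14717770 ≈ -12.325902

-12.3259


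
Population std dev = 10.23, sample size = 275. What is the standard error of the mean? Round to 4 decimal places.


SE = sigma / sqrt(n)
sqrt(275) ≈ 16.583124
SE = 10.23 / 16.583124 ≈ 0.616892

0.6169


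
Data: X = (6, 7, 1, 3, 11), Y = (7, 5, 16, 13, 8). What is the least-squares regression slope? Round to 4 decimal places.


b = sum((xi-xbar)(yi-ybar)) / sum((xi-xbar)^2)
n = 5, xbar = 28/5 = 5.6, ybar = 49/5 = 9.8
Sxy = sum((xi-xbar)(yi-ybar)) = -54.4
Sxx = sum((xi-xbar)^2) = 59.2
b = Sxy / Sxx = -34/37 ≈ -0.918919

-0.9189


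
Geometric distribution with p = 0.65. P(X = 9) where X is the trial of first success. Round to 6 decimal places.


P = (1-p)^(k-1) * p
(1-p)^(k-1) = 0.35^8 ≈ 0.0002251875
P = 0.0002251875 * 0.65 ≈ 0.0001463719

0.000146


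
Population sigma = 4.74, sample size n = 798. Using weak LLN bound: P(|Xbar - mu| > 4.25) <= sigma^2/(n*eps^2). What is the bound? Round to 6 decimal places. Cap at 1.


bound = min(1, sigma^2/(n*eps^2))
sigma^2 = 4.74^2 = 22.4676
n*eps^2 = 798 * 4.25^2 = 798 * 18.0625 = 14413.875
sigma^2/(n*eps^2) = 22.4676 / 14413.875 ≈ 0.00155875

0.001559


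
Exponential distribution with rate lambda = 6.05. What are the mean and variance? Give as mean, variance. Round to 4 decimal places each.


mean = 1/lam, var = 1/lam^2
mean = 1 / 6.05 = 20/121 ≈ 0.165289
lam^2 = 6.05^2 = 36.6025
var = 1 / 36.6025 ≈ 0.027321

0.1653, 0.0273


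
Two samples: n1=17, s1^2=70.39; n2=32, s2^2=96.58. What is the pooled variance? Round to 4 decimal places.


sp^2 = ((n1-1)*s1^2 + (n2-1)*s2^2)/(n1+n2-2)
(n1-1)*s1^2 = 16 * 70.39 = 1126.24
(n2-1)*s2^2 = 31 * 96.58 = 2993.98
numerator = 1126.24 + 2993.98 = 4120.22
n1+n2-2 = 47
sp^2 = 4120.22 / 47 = 206011/2350 ≈ 87.664255

87.6643


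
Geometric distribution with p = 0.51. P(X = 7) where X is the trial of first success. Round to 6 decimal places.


P = (1-p)^(k-1) * p
(1-p)^(k-1) = 0.49^6 ≈ 0.01384129
P = 0.01384129 * 0.51 ≈ 0.007059056

0.007059


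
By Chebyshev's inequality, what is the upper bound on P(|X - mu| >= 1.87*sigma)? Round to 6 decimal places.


P <= 1/k^2
k^2 = 1.87^2 = 3.4969
1/k^2 = 1 / 3.4969 ≈ 0.28596757

0.285968


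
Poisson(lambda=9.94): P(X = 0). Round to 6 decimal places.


P = e^(-lam) * lam^k / k!
e^(-9.94) ≈ 0.00004820730
lam^k = 9.94^0 = 1
k! = 0! = 1
P = 0.00004820730 * 1 / 1 ≈ 0.000048

0.000048


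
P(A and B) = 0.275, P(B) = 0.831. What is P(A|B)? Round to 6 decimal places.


P(A|B) = P(A and B) / P(B) = 0.275 / 0.831 = 275/831 ≈ 0.33092659

0.330927


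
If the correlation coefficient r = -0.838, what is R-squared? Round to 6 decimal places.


R^2 = r^2 = (-0.838)^2 = 0.702244

0.702244


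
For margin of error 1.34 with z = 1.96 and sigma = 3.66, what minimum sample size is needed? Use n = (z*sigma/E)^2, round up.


z*sigma/E = 1.96 * 3.66 / 1.34 = 8967/1675 ≈ 5.353433
(z*sigma/E)^2 ≈ 28.659243
round up: n = 29

29


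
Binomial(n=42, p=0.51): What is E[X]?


E[X] = n*p = 42 * 0.51 = 21.42

21.42


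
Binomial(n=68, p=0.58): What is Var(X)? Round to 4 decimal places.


Var = n*p*(1-p) = 68 * 0.58 * 0.42 = 16.5648

16.5648


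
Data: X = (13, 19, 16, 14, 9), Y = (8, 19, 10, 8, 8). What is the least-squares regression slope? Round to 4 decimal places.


b = sum((xi-xbar)(yi-ybar)) / sum((xi-xbar)^2)
n = 5, xbar = 71/5 = 14.2, ybar = 53/5 = 10.6
Sxy = sum((xi-xbar)(yi-ybar)) = 56.4
Sxx = sum((xi-xbar)^2) = 54.8
b = Sxy / Sxx = 141/137 ≈ 1.029197

1.0292


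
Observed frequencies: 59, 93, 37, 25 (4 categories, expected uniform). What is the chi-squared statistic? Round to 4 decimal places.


chi2 = sum((O-E)^2/E), E = total/4
total = 214, E = 214/4 = 53.5
(59 - 53.5)^2 / 53.5 = 30.25 / 53.5 = 121/214 ≈ 0.565421
(93 - 53.5)^2 / 53.5 = 1560.25 / 53.5 = 6241/214 ≈ 29.163551
(37 - 53.5)^2 / 53.5 = 272.25 / 53.5 = 1089/214 ≈ 5.088785
(25 - 53.5)^2 / 53.5 = 812.25 / 53.5 = 3249/214 ≈ 15.182243
chi2 = 50

50.0000


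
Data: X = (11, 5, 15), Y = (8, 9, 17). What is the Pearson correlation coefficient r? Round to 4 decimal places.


r = sum((xi-xbar)(yi-ybar)) / sqrt(sum((xi-xbar)^2) * sum((yi-ybar)^2))
n = 3, xbar = 31/3 ≈ 10.333333, ybar = 34/3 ≈ 11.333333
Sxy = sum((xi-xbar)(yi-ybar)) = 110/3 ≈ 36.666667
Sxx = sum((xi-xbar)^2) = 152/3 ≈ 50.666667
Syy = sum((yi-ybar)^2) = 146/3 ≈ 48.666667
sqrt(Sxx*Syy) ≈ 49.656599
r = Sxy / sqrt(Sxx*Syy) = 36.666667 / 49.656599 ≈ 0.738405

0.7384


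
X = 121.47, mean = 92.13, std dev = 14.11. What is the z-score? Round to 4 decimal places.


z = (X - mu) / sigma
X - mu = 121.47 - 92.13 = 29.34
z = 29.34 / 14.11 = 2934/1411 ≈ 2.079376

2.0794


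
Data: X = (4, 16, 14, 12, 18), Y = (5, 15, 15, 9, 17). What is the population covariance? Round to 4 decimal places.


Cov = (1/n)*sum((xi-xbar)(yi-ybar))
n = 5, xbar = 64/5 = 12.8, ybar = 61/5 = 12.2
sum((xi-xbar)(yi-ybar)) = 103.2
Cov = 103.2 / 5 = 20.64

20.6400


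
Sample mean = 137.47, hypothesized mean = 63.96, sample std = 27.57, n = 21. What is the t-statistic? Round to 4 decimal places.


t = (xbar - mu0) / (s/sqrt(n))
xbar - mu0 = 137.47 - 63.96 = 73.51
sqrt(21) ≈ 4.58257569
s/sqrt(n) = 27.57 / 4.58257569 ≈ 6.01626723
t = 73.51 / 6.01626723 ≈ 12.218540

12.2185


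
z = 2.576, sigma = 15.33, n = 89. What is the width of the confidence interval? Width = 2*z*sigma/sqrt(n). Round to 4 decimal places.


width = 2*z*sigma/sqrt(n)
2*z*sigma = 2 * 2.576 * 15.33 = 78.98016
sqrt(89) ≈ 9.433981
width = 78.98016 / 9.433981 ≈ 8.371880

8.3719


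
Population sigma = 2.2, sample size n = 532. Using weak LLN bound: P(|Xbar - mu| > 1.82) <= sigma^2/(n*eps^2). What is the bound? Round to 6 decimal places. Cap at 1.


bound = min(1, sigma^2/(n*eps^2))
sigma^2 = 2.2^2 = 4.84
n*eps^2 = 532 * 1.82^2 = 532 * 3.3124 = 1762.1968
sigma^2/(n*eps^2) = 4.84 / 1762.1968 ≈ 0.00274657

0.002747


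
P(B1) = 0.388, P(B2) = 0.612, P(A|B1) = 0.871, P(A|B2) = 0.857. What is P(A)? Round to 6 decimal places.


P(A) = P(A|B1)*P(B1) + P(A|B2)*P(B2)
P(A|B1)*P(B1) = 0.871 * 0.388 = 0.337948
P(A|B2)*P(B2) = 0.857 * 0.612 = 0.524484
P(A) = 0.337948 + 0.524484 = 0.862432

0.862432


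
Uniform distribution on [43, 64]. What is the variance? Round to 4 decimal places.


Var = (b-a)^2 / 12
(b-a)^2 = (64 - 43)^2 = 441
Var = 441/12 = 36.75

36.7500


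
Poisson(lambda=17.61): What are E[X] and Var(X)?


E[X] = Var(X) = lambda = 17.61

17.61, 17.61


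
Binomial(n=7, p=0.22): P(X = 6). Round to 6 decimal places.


P = C(n,k) * p^k * (1-p)^(n-k)
C(7,6) = 7
p^k = 0.22^6 ≈ 0.0001133799
(1-p)^(n-k) = 0.78^1 = 0.78
P = 7 * 0.0001133799 * 0.78 ≈ 0.000619

0.000619


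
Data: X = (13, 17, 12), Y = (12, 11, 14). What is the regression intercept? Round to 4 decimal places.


a = ybar - b*xbar, where b = sum((xi-xbar)(yi-ybar)) / sum((xi-xbar)^2)
n = 3, xbar = 42/3 = 14, ybar = 37/3 ≈ 12.333333
Sxy = sum((xi-xbar)(yi-ybar)) = -7
Sxx = sum((xi-xbar)^2) = 14
b = Sxy / Sxx = -0.5
a = 12.333333 - (-0.5) * 14 = 58/3 ≈ 19.333333

19.3333


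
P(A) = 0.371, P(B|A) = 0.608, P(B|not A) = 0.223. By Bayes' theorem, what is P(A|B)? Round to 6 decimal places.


P(A|B) = P(B|A)*P(A) / P(B), P(B) = P(B|A)*P(A) + P(B|not A)*P(not A)
P(B|A)*P(A) = 0.608 * 0.371 = 0.225568
P(B|not A)*P(not A) = 0.223 * 0.629 = 0.140267
P(B) = 0.225568 + 0.140267 = 0.365835
P(A|B) = 0.225568 / 0.365835 ≈ 0.61658398

0.616584


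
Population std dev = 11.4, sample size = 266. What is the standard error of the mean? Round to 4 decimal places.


SE = sigma / sqrt(n)
sqrt(266) ≈ 16.309506
SE = 11.4 / 16.309506 ≈ 0.698979

0.6990


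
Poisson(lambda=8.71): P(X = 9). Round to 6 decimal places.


P = e^(-lam) * lam^k / k!
e^(-8.71) ≈ 0.0001649283
lam^k = 8.71^9 ≈ 288511676.947013
k! = 9! = 362880
P = 0.0001649283 * 288511676.947013 / 362880 ≈ 0.131128

0.131128


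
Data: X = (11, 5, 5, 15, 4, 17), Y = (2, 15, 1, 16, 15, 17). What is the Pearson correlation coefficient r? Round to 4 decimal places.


r = sum((xi-xbar)(yi-ybar)) / sqrt(sum((xi-xbar)^2) * sum((yi-ybar)^2))
n = 6, xbar = 57/6 = 9.5, ybar = 66/6 = 11
Sxy = sum((xi-xbar)(yi-ybar)) = 64
Sxx = sum((xi-xbar)^2) = 159.5
Syy = sum((yi-ybar)^2) = 274
sqrt(Sxx*Syy) ≈ 209.052625
r = Sxy / sqrt(Sxx*Syy) = 64 / 209.052625 ≈ 0.306143

0.3061


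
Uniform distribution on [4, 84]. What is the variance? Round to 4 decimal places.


Var = (b-a)^2 / 12
(b-a)^2 = (84 - 4)^2 = 6400
Var = 6400/12 ≈ 533.333333

533.3333


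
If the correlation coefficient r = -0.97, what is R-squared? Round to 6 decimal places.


R^2 = r^2 = (-0.97)^2 = 0.9409

0.940900


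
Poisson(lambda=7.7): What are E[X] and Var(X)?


E[X] = Var(X) = lambda = 7.7

7.7, 7.7


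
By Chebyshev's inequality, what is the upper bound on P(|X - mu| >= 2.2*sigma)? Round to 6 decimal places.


P <= 1/k^2
k^2 = 2.2^2 = 4.84
1/k^2 = 1 / 4.84 = 25/121 ≈ 0.20661157

0.206612


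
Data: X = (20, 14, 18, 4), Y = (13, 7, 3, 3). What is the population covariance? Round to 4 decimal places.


Cov = (1/n)*sum((xi-xbar)(yi-ybar))
n = 4, xbar = 56/4 = 14, ybar = 26/4 = 6.5
sum((xi-xbar)(yi-ybar)) = 60
Cov = 60 / 4 = 15

15.0000


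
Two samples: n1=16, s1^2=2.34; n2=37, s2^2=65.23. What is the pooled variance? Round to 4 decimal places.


sp^2 = ((n1-1)*s1^2 + (n2-1)*s2^2)/(n1+n2-2)
(n1-1)*s1^2 = 15 * 2.34 = 35.1
(n2-1)*s2^2 = 36 * 65.23 = 2348.28
numerator = 35.1 + 2348.28 = 2383.38
n1+n2-2 = 51
sp^2 = 2383.38 / 51 = 39723/850 ≈ 46.732941

46.7329


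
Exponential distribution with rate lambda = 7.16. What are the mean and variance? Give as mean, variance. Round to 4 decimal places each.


mean = 1/lam, var = 1/lam^2
mean = 1 / 7.16 = 25/179 ≈ 0.139665
lam^2 = 7.16^2 = 51.2656
var = 1 / 51.2656 ≈ 0.019506

0.1397, 0.0195


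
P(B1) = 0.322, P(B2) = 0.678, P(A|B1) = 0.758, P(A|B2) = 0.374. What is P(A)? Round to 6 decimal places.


P(A) = P(A|B1)*P(B1) + P(A|B2)*P(B2)
P(A|B1)*P(B1) = 0.758 * 0.322 = 0.244076
P(A|B2)*P(B2) = 0.374 * 0.678 = 0.253572
P(A) = 0.244076 + 0.253572 = 0.497648

0.497648


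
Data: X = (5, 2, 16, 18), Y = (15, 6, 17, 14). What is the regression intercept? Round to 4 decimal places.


a = ybar - b*xbar, where b = sum((xi-xbar)(yi-ybar)) / sum((xi-xbar)^2)
n = 4, xbar = 41/4 = 10.25, ybar = 52/4 = 13
Sxy = sum((xi-xbar)(yi-ybar)) = 78
Sxx = sum((xi-xbar)^2) = 188.75
b = Sxy / Sxx = 312/755 ≈ 0.413245
a = 13 - 0.413245 * 10.25 = 6617/755 ≈ 8.764238

8.7642


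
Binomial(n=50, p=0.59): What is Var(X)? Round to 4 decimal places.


Var = n*p*(1-p) = 50 * 0.59 * 0.41 = 12.095

12.0950


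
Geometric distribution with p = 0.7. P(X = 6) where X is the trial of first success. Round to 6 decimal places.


P = (1-p)^(k-1) * p
(1-p)^(k-1) = 0.3^5 = 0.00243
P = 0.00243 * 0.7 = 0.001701

0.001701


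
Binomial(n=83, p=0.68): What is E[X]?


E[X] = n*p = 83 * 0.68 = 56.44

56.44


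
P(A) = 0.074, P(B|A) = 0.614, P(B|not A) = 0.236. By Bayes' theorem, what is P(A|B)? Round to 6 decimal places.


P(A|B) = P(B|A)*P(A) / P(B), P(B) = P(B|A)*P(A) + P(B|not A)*P(not A)
P(B|A)*P(A) = 0.614 * 0.074 = 0.045436
P(B|not A)*P(not A) = 0.236 * 0.926 = 0.218536
P(B) = 0.045436 + 0.218536 = 0.263972
P(A|B) = 0.045436 / 0.263972 ≈ 0.17212432

0.172124


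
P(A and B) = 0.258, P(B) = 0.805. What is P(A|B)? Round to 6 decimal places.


P(A|B) = P(A and B) / P(B) = 0.258 / 0.805 = 258/805 ≈ 0.32049689

0.320497


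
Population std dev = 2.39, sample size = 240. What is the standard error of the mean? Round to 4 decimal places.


SE = sigma / sqrt(n)
sqrt(240) ≈ 15.491933
SE = 2.39 / 15.491933 ≈ 0.154274

0.1543


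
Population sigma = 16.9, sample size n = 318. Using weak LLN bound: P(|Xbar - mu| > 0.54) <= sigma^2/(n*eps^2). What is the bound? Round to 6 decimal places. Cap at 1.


bound = min(1, sigma^2/(n*eps^2))
sigma^2 = 16.9^2 = 285.61
n*eps^2 = 318 * 0.54^2 = 318 * 0.2916 = 92.7288
sigma^2/(n*eps^2) = 285.61 / 92.7288 ≈ 3.08005711
this exceeds 1, so the bound is capped at 1

1.000000


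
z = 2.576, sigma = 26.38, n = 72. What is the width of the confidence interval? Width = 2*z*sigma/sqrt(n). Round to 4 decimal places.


width = 2*z*sigma/sqrt(n)
2*z*sigma = 2 * 2.576 * 26.38 = 135.90976
sqrt(72) ≈ 8.485281
width = 135.90976 / 8.485281 ≈ 16.017119

16.0171


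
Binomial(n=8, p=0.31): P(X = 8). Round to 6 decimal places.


P = C(n,k) * p^k * (1-p)^(n-k)
C(8,8) = 1
p^k = 0.31^8 ≈ 0.00008528910
(1-p)^(n-k) = 0.69^0 = 1
P = 1 * 0.00008528910 * 1 ≈ 0.000085

0.000085


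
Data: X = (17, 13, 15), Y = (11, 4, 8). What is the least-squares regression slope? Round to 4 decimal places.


b = sum((xi-xbar)(yi-ybar)) / sum((xi-xbar)^2)
n = 3, xbar = 45/3 = 15, ybar = 23/3 ≈ 7.666667
Sxy = sum((xi-xbar)(yi-ybar)) = 14
Sxx = sum((xi-xbar)^2) = 8
b = Sxy / Sxx = 1.75

1.7500


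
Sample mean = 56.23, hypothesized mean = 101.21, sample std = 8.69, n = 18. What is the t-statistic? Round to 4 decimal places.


t = (xbar - mu0) / (s/sqrt(n))
xbar - mu0 = 56.23 - 101.21 = -44.98
sqrt(18) ≈ 4.24264069
s/sqrt(n) = 8.69 / 4.24264069 ≈ 2.04825264
t = -44.98 / 2.04825264 ≈ -21.960182

-21.9602


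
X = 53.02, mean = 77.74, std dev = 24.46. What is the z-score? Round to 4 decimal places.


z = (X - mu) / sigma
X - mu = 53.02 - 77.74 = -24.72
z = -24.72 / 24.46 = -1236/1223 ≈ -1.010630

-1.0106


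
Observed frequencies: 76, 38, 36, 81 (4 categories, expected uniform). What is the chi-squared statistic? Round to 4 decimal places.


chi2 = sum((O-E)^2/E), E = total/4
total = 231, E = 231/4 = 57.75
(76 - 57.75)^2 / 57.75 = 333.0625 / 57.75 = 5329/924 ≈ 5.767316
(38 - 57.75)^2 / 57.75 = 390.0625 / 57.75 = 6241/924 ≈ 6.754329
(36 - 57.75)^2 / 57.75 = 473.0625 / 57.75 = 2523/308 ≈ 8.191558
(81 - 57.75)^2 / 57.75 = 540.5625 / 57.75 = 2883/308 ≈ 9.360390
chi2 = 6947/231 ≈ 30.073593

30.0736


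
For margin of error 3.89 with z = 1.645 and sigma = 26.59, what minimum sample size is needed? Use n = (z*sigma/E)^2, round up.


z*sigma/E = 1.645 * 26.59 / 3.89 ≈ 11.244357
(z*sigma/E)^2 ≈ 126.435572
round up: n = 127

127


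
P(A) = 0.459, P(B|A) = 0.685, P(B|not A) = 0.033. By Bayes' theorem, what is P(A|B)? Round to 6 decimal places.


P(A|B) = P(B|A)*P(A) / P(B), P(B) = P(B|A)*P(A) + P(B|not A)*P(not A)
P(B|A)*P(A) = 0.685 * 0.459 = 0.314415
P(B|not A)*P(not A) = 0.033 * 0.541 = 0.017853
P(B) = 0.314415 + 0.017853 = 0.332268
P(A|B) = 0.314415 / 0.332268 ≈ 0.94626928

0.946269


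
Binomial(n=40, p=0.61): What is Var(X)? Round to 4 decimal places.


Var = n*p*(1-p) = 40 * 0.61 * 0.39 = 9.516

9.5160


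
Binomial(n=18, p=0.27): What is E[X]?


E[X] = n*p = 18 * 0.27 = 4.86

4.86


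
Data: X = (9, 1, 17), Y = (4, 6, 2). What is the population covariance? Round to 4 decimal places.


Cov = (1/n)*sum((xi-xbar)(yi-ybar))
n = 3, xbar = 27/3 = 9, ybar = 12/3 = 4
sum((xi-xbar)(yi-ybar)) = -32
Cov = -32 / 3 = -32/3 ≈ -10.666667

-10.6667


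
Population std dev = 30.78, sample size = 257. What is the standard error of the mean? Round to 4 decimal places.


SE = sigma / sqrt(n)
sqrt(257) ≈ 16.031220
SE = 30.78 / 16.031220 ≈ 1.920004

1.9200


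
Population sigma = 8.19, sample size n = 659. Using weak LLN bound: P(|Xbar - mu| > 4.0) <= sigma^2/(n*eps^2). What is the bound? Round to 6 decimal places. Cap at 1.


bound = min(1, sigma^2/(n*eps^2))
sigma^2 = 8.19^2 = 67.0761
n*eps^2 = 659 * 4.0^2 = 659 * 16 = 10544
sigma^2/(n*eps^2) = 67.0761 / 10544 ≈ 0.00636154

0.006362


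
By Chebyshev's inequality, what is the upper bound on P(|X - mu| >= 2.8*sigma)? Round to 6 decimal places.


P <= 1/k^2
k^2 = 2.8^2 = 7.84
1/k^2 = 1 / 7.84 = 25/196 ≈ 0.12755102

0.127551


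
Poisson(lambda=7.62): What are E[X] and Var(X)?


E[X] = Var(X) = lambda = 7.62

7.62, 7.62


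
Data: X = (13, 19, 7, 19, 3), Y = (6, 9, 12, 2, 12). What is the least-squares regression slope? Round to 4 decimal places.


b = sum((xi-xbar)(yi-ybar)) / sum((xi-xbar)^2)
n = 5, xbar = 61/5 = 12.2, ybar = 41/5 = 8.2
Sxy = sum((xi-xbar)(yi-ybar)) = -93.2
Sxx = sum((xi-xbar)^2) = 204.8
b = Sxy / Sxx = -233/512 ≈ -0.455078

-0.4551


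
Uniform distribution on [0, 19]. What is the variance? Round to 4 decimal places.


Var = (b-a)^2 / 12
(b-a)^2 = (19 - 0)^2 = 361
Var = 361/12 ≈ 30.083333

30.0833


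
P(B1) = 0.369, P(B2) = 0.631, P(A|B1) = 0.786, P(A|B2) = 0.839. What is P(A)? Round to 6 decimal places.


P(A) = P(A|B1)*P(B1) + P(A|B2)*P(B2)
P(A|B1)*P(B1) = 0.786 * 0.369 = 0.290034
P(A|B2)*P(B2) = 0.839 * 0.631 = 0.529409
P(A) = 0.290034 + 0.529409 = 0.819443

0.819443


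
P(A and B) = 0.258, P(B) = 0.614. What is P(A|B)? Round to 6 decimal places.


P(A|B) = P(A and B) / P(B) = 0.258 / 0.614 = 129/307 ≈ 0.42019544

0.420195


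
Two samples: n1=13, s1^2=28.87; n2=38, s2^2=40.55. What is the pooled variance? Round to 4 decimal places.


sp^2 = ((n1-1)*s1^2 + (n2-1)*s2^2)/(n1+n2-2)
(n1-1)*s1^2 = 12 * 28.87 = 346.44
(n2-1)*s2^2 = 37 * 40.55 = 1500.35
numerator = 346.44 + 1500.35 = 1846.79
n1+n2-2 = 49
sp^2 = 1846.79 / 49 = 184679/4900 ≈ 37.689592

37.6896


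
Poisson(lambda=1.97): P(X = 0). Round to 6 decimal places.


P = e^(-lam) * lam^k / k!
e^(-1.97) ≈ 0.1394569
lam^k = 1.97^0 = 1
k! = 0! = 1
P = 0.1394569 * 1 / 1 ≈ 0.139457

0.139457


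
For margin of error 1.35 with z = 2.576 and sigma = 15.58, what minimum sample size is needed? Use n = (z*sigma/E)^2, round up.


z*sigma/E = 2.576 * 15.58 / 1.35 ≈ 29.728948
(z*sigma/E)^2 ≈ 883.810358
round up: n = 884

884


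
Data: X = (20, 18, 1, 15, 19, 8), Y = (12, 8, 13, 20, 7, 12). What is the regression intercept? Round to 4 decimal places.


a = ybar - b*xbar, where b = sum((xi-xbar)(yi-ybar)) / sum((xi-xbar)^2)
n = 6, xbar = 81/6 = 13.5, ybar = 72/6 = 12
Sxy = sum((xi-xbar)(yi-ybar)) = -46
Sxx = sum((xi-xbar)^2) = 281.5
b = Sxy / Sxx = -92/563 ≈ -0.163410
a = 12 - (-0.163410) * 13.5 = 7998/563 ≈ 14.206039

14.2060


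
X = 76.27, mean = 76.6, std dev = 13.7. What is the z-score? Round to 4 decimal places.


z = (X - mu) / sigma
X - mu = 76.27 - 76.6 = -0.33
z = -0.33 / 13.7 = -33/1370 ≈ -0.024088

-0.0241


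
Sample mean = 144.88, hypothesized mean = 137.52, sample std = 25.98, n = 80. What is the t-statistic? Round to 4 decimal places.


t = (xbar - mu0) / (s/sqrt(n))
xbar - mu0 = 144.88 - 137.52 = 7.36
sqrt(80) ≈ 8.94427191
s/sqrt(n) = 25.98 / 8.94427191 ≈ 2.90465230
t = 7.36 / 2.90465230 ≈ 2.533866

2.5339


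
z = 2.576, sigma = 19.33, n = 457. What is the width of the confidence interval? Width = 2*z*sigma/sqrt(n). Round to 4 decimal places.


width = 2*z*sigma/sqrt(n)
2*z*sigma = 2 * 2.576 * 19.33 = 99.58816
sqrt(457) ≈ 21.377558
width = 99.58816 / 21.377558 ≈ 4.658538

4.6585


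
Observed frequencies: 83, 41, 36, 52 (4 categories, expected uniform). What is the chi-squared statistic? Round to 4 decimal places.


chi2 = sum((O-E)^2/E), E = total/4
total = 212, E = 212/4 = 53
(83 - 53)^2 / 53 = 900 / 53 = 900/53 ≈ 16.981132
(41 - 53)^2 / 53 = 144 / 53 = 144/53 ≈ 2.716981
(36 - 53)^2 / 53 = 289 / 53 = 289/53 ≈ 5.452830
(52 - 53)^2 / 53 = 1 / 53 = 1/53 ≈ 0.018868
chi2 = 1334/53 ≈ 25.169811

25.1698


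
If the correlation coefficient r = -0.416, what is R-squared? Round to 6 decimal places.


R^2 = r^2 = (-0.416)^2 = 0.173056

0.173056


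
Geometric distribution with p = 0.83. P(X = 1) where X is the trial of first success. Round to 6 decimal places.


P = (1-p)^(k-1) * p
(1-p)^(k-1) = 0.17^0 = 1
P = 1 * 0.83 = 0.83

0.830000


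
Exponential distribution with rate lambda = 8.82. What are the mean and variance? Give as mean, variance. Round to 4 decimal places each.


mean = 1/lam, var = 1/lam^2
mean = 1 / 8.82 = 50/441 ≈ 0.113379
lam^2 = 8.82^2 = 77.7924
var = 1 / 77.7924 ≈ 0.012855

0.1134, 0.0129


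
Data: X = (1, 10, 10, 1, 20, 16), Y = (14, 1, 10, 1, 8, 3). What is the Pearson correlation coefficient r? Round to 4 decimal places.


r = sum((xi-xbar)(yi-ybar)) / sqrt(sum((xi-xbar)^2) * sum((yi-ybar)^2))
n = 6, xbar = 58/6 = 29/3 ≈ 9.666667, ybar = 37/6 ≈ 6.166667
Sxy = sum((xi-xbar)(yi-ybar)) = -74/3 ≈ -24.666667
Sxx = sum((xi-xbar)^2) = 892/3 ≈ 297.333333
Syy = sum((yi-ybar)^2) = 857/6 ≈ 142.833333
sqrt(Sxx*Syy) ≈ 206.080351
r = Sxy / sqrt(Sxx*Syy) = -24.666667 / 206.080351 ≈ -0.119694

-0.1197


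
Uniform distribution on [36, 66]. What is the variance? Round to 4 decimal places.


Var = (b-a)^2 / 12
(b-a)^2 = (66 - 36)^2 = 900
Var = 900/12 = 75

75.0000


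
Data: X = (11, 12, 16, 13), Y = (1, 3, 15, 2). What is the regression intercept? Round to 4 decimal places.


a = ybar - b*xbar, where b = sum((xi-xbar)(yi-ybar)) / sum((xi-xbar)^2)
n = 4, xbar = 52/4 = 13, ybar = 21/4 = 5.25
Sxy = sum((xi-xbar)(yi-ybar)) = 40
Sxx = sum((xi-xbar)^2) = 14
b = Sxy / Sxx = 20/7 ≈ 2.857143
a = 5.25 - 2.857143 * 13 = -893/28 ≈ -31.892857

-31.8929


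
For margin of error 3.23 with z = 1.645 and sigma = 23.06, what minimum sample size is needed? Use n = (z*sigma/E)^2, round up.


z*sigma/E = 1.645 * 23.06 / 3.23 ≈ 11.744180
(z*sigma/E)^2 ≈ 137.925754
round up: n = 138

138


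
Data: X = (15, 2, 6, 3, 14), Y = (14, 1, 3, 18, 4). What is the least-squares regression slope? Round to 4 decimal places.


b = sum((xi-xbar)(yi-ybar)) / sum((xi-xbar)^2)
n = 5, xbar = 40/5 = 8, ybar = 40/5 = 8
Sxy = sum((xi-xbar)(yi-ybar)) = 20
Sxx = sum((xi-xbar)^2) = 150
b = Sxy / Sxx = 2/15 ≈ 0.133333

0.1333


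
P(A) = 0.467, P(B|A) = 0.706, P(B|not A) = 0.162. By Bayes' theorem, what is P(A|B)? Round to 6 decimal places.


P(A|B) = P(B|A)*P(A) / P(B), P(B) = P(B|A)*P(A) + P(B|not A)*P(not A)
P(B|A)*P(A) = 0.706 * 0.467 = 0.329702
P(B|not A)*P(not A) = 0.162 * 0.533 = 0.086346
P(B) = 0.329702 + 0.086346 = 0.416048
P(A|B) = 0.329702 / 0.416048 ≈ 0.79246145

0.792461


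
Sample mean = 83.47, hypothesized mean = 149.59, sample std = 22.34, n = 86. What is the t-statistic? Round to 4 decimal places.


t = (xbar - mu0) / (s/sqrt(n))
xbar - mu0 = 83.47 - 149.59 = -66.12
sqrt(86) ≈ 9.27361850
s/sqrt(n) = 22.34 / 9.27361850 ≈ 2.40898415
t = -66.12 / 2.40898415 ≈ -27.447254

-27.4473


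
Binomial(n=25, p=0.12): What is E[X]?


E[X] = n*p = 25 * 0.12 = 3

3


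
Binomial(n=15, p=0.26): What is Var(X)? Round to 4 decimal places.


Var = n*p*(1-p) = 15 * 0.26 * 0.74 = 2.886

2.8860


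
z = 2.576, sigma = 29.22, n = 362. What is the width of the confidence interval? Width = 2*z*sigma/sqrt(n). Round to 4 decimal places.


width = 2*z*sigma/sqrt(n)
2*z*sigma = 2 * 2.576 * 29.22 = 150.54144
sqrt(362) ≈ 19.026298
width = 150.54144 / 19.026298 ≈ 7.912282

7.9123


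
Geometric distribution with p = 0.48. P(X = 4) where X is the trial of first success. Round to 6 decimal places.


P = (1-p)^(k-1) * p
(1-p)^(k-1) = 0.52^3 = 0.140608
P = 0.140608 * 0.48 = 0.06749184

0.067492


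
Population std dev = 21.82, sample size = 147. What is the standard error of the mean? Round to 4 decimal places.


SE = sigma / sqrt(n)
sqrt(147) ≈ 12.124356
SE = 21.82 / 12.124356 ≈ 1.799683

1.7997


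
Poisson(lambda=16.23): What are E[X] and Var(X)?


E[X] = Var(X) = lambda = 16.23

16.23, 16.23


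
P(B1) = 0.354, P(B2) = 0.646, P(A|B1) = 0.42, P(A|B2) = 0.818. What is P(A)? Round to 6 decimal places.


P(A) = P(A|B1)*P(B1) + P(A|B2)*P(B2)
P(A|B1)*P(B1) = 0.42 * 0.354 = 0.14868
P(A|B2)*P(B2) = 0.818 * 0.646 = 0.528428
P(A) = 0.14868 + 0.528428 = 0.677108

0.677108


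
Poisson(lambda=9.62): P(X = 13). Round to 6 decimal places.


P = e^(-lam) * lam^k / k!
e^(-9.62) ≈ 0.00006638762
lam^k = 9.62^13 ≈ 6043324804877.352634
k! = 13! = 6227020800
P = 0.00006638762 * 6043324804877.352634 / 6227020800 ≈ 0.064429

0.064429


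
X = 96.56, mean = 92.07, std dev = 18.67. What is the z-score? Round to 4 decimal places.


z = (X - mu) / sigma
X - mu = 96.56 - 92.07 = 4.49
z = 4.49 / 18.67 = 449/1867 ≈ 0.240493

0.2405


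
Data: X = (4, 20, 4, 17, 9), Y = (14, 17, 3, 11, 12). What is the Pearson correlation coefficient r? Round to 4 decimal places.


r = sum((xi-xbar)(yi-ybar)) / sqrt(sum((xi-xbar)^2) * sum((yi-ybar)^2))
n = 5, xbar = 54/5 = 10.8, ybar = 57/5 = 11.4
Sxy = sum((xi-xbar)(yi-ybar)) = 87.4
Sxx = sum((xi-xbar)^2) = 218.8
Syy = sum((yi-ybar)^2) = 109.2
sqrt(Sxx*Syy) ≈ 154.573478
r = Sxy / sqrt(Sxx*Syy) = 87.4 / 154.573478 ≈ 0.565427

0.5654


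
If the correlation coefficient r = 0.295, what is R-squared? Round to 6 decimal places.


R^2 = r^2 = (0.295)^2 = 0.087025

0.087025


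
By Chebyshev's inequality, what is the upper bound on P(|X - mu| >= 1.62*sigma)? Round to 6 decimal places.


P <= 1/k^2
k^2 = 1.62^2 = 2.6244
1/k^2 = 1 / 2.6244 = 2500/6561 ≈ 0.38103948

0.381039


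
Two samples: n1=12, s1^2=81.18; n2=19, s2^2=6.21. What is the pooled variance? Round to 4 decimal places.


sp^2 = ((n1-1)*s1^2 + (n2-1)*s2^2)/(n1+n2-2)
(n1-1)*s1^2 = 11 * 81.18 = 892.98
(n2-1)*s2^2 = 18 * 6.21 = 111.78
numerator = 892.98 + 111.78 = 1004.76
n1+n2-2 = 29
sp^2 = 1004.76 / 29 = 25119/725 ≈ 34.646897

34.6469


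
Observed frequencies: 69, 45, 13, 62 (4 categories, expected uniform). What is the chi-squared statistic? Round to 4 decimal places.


chi2 = sum((O-E)^2/E), E = total/4
total = 189, E = 189/4 = 47.25
(69 - 47.25)^2 / 47.25 = 473.0625 / 47.25 = 841/84 ≈ 10.011905
(45 - 47.25)^2 / 47.25 = 5.0625 / 47.25 = 3/28 ≈ 0.107143
(13 - 47.25)^2 / 47.25 = 1173.0625 / 47.25 = 18769/756 ≈ 24.826720
(62 - 47.25)^2 / 47.25 = 217.5625 / 47.25 = 3481/756 ≈ 4.604497
chi2 = 7475/189 ≈ 39.550265

39.5503


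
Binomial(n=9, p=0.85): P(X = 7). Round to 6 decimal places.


P = C(n,k) * p^k * (1-p)^(n-k)
C(9,7) = 36
p^k = 0.85^7 ≈ 0.3205771
(1-p)^(n-k) = 0.15^2 = 0.0225
P = 36 * 0.3205771 * 0.0225 ≈ 0.259667

0.259667


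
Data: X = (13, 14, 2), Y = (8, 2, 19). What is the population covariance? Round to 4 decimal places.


Cov = (1/n)*sum((xi-xbar)(yi-ybar))
n = 3, xbar = 29/3 ≈ 9.666667, ybar = 29/3 ≈ 9.666667
sum((xi-xbar)(yi-ybar)) = -331/3 ≈ -110.333333
Cov = -110.333333 / 3 = -331/9 ≈ -36.777778

-36.7778


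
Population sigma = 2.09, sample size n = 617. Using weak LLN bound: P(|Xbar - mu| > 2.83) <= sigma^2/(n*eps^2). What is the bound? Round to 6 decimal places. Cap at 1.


bound = min(1, sigma^2/(n*eps^2))
sigma^2 = 2.09^2 = 4.3681
n*eps^2 = 617 * 2.83^2 = 617 * 8.0089 = 4941.4913
sigma^2/(n*eps^2) = 4.3681 / 4941.4913 ≈ 0.00088396

0.000884


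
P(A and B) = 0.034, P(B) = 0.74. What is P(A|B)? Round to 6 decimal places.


P(A|B) = P(A and B) / P(B) = 0.034 / 0.74 = 17/370 ≈ 0.04594595

0.045946


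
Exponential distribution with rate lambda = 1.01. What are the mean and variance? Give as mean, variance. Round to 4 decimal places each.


mean = 1/lam, var = 1/lam^2
mean = 1 / 1.01 = 100/101 ≈ 0.990099
lam^2 = 1.01^2 = 1.0201
var = 1 / 1.0201 ≈ 0.980296

0.9901, 0.9803


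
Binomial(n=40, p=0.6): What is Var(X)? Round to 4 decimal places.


Var = n*p*(1-p) = 40 * 0.6 * 0.4 = 9.6

9.6000


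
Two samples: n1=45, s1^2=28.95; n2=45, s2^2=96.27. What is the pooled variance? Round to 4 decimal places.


sp^2 = ((n1-1)*s1^2 + (n2-1)*s2^2)/(n1+n2-2)
(n1-1)*s1^2 = 44 * 28.95 = 1273.8
(n2-1)*s2^2 = 44 * 96.27 = 4235.88
numerator = 1273.8 + 4235.88 = 5509.68
n1+n2-2 = 88
sp^2 = 5509.68 / 88 = 62.61

62.6100


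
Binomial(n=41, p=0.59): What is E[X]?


E[X] = n*p = 41 * 0.59 = 24.19

24.19


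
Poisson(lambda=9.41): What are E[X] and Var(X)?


E[X] = Var(X) = lambda = 9.41

9.41, 9.41


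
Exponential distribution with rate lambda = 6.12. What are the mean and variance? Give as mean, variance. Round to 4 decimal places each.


mean = 1/lam, var = 1/lam^2
mean = 1 / 6.12 = 25/153 ≈ 0.163399
lam^2 = 6.12^2 = 37.4544
var = 1 / 37.4544 ≈ 0.026699

0.1634, 0.0267


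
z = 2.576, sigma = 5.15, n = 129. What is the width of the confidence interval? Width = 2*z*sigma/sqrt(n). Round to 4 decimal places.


width = 2*z*sigma/sqrt(n)
2*z*sigma = 2 * 2.576 * 5.15 = 26.5328
sqrt(129) ≈ 11.357817
width = 26.5328 / 11.357817 ≈ 2.336083

2.3361
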